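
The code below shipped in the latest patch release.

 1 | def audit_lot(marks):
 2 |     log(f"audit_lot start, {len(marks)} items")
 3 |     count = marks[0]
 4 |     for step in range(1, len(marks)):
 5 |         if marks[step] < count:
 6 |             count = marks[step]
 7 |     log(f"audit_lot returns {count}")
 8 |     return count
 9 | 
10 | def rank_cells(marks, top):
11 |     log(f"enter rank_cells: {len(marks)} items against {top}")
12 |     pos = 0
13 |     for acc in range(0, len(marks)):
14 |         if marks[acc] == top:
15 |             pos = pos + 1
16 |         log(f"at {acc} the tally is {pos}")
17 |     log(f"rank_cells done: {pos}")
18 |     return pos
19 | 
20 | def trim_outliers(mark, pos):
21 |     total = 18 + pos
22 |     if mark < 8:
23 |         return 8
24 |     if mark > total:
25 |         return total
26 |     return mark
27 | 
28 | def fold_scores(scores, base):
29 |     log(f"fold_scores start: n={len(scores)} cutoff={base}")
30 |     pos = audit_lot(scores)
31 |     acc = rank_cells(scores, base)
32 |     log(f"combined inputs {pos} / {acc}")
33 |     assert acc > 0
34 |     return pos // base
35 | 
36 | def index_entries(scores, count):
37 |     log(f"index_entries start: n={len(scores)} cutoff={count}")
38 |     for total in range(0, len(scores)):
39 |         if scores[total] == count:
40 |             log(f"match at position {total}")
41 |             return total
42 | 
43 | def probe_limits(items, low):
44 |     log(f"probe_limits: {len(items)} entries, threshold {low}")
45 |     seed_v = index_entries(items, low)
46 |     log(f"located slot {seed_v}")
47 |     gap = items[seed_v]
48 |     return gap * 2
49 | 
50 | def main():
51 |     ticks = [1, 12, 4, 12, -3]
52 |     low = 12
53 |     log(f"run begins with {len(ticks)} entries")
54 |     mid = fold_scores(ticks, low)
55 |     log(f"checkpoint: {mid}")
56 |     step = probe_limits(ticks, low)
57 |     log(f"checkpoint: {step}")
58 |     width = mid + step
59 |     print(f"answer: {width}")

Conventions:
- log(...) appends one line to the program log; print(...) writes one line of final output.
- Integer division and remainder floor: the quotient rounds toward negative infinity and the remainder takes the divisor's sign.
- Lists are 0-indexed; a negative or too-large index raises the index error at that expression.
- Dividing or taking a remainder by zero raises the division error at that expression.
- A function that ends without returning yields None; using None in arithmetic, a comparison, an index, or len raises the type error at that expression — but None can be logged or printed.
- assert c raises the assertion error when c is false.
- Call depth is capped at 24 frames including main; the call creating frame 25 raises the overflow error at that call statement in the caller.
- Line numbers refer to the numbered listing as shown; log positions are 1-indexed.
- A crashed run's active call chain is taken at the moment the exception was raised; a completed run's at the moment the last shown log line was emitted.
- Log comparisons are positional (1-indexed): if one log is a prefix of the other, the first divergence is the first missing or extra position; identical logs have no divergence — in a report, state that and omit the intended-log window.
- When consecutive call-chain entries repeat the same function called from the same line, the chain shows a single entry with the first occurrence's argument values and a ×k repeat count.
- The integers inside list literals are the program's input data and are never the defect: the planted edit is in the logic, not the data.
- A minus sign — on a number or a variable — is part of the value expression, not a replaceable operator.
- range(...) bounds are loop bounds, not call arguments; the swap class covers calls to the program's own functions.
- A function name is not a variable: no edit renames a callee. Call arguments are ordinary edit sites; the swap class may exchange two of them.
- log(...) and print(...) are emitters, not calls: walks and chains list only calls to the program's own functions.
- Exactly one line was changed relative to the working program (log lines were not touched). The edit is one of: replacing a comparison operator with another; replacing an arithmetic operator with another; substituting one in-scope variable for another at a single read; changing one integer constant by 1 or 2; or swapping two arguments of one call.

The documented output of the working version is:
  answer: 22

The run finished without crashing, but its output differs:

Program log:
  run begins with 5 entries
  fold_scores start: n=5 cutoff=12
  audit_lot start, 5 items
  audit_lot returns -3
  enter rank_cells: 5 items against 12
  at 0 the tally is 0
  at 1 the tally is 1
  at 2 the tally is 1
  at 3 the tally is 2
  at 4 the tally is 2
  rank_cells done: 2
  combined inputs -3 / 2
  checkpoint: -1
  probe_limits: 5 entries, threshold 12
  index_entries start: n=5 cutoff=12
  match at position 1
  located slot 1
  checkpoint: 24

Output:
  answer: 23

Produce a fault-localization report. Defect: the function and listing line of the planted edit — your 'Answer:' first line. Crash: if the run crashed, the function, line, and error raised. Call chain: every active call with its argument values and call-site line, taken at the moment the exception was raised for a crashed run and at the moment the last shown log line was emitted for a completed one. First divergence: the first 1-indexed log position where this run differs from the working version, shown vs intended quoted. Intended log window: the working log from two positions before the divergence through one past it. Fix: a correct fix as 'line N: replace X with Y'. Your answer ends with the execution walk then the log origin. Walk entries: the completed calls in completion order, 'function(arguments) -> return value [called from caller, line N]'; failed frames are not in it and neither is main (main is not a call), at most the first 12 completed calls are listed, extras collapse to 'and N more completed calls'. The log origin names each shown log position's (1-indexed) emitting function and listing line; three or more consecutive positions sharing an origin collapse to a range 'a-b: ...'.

Answer: the defect is in fold_scores at line 34.
Key observation: The log first diverges at position 13: the faulty run prints 'checkpoint: -1' where the working version prints 'checkpoint: -2'.
Call chain: main.
First divergence: position 13 — the shown line 'checkpoint: -1' should read 'checkpoint: -2'.
Intended log window:
  11: rank_cells done: 2
  12: combined inputs -3 / 2
  13: checkpoint: -2
  14: probe_limits: 5 entries, threshold 12
Execution walk:
  audit_lot([1, 12, 4, 12, -3]) -> -3  [called from fold_scores, line 30]
  rank_cells([1, 12, 4, 12, -3], 12) -> 2  [called from fold_scores, line 31]
  fold_scores([1, 12, 4, 12, -3], 12) -> -1  [called from main, line 54]
  index_entries([1, 12, 4, 12, -3], 12) -> 1  [called from probe_limits, line 45]
  probe_limits([1, 12, 4, 12, -3], 12) -> 24  [called from main, line 56]
Log line origins:
  1 — main, line 53
  2 — fold_scores, line 29
  3 — audit_lot, line 2
  4 — audit_lot, line 7
  5 — rank_cells, line 11
  6-10 — rank_cells, line 16
  11 — rank_cells, line 17
  12 — fold_scores, line 32
  13 — main, line 55
  14 — probe_limits, line 44
  15 — index_entries, line 37
  16 — index_entries, line 40
  17 — probe_limits, line 46
  18 — main, line 57
A correct fix: line 34: replace `base` with `acc`.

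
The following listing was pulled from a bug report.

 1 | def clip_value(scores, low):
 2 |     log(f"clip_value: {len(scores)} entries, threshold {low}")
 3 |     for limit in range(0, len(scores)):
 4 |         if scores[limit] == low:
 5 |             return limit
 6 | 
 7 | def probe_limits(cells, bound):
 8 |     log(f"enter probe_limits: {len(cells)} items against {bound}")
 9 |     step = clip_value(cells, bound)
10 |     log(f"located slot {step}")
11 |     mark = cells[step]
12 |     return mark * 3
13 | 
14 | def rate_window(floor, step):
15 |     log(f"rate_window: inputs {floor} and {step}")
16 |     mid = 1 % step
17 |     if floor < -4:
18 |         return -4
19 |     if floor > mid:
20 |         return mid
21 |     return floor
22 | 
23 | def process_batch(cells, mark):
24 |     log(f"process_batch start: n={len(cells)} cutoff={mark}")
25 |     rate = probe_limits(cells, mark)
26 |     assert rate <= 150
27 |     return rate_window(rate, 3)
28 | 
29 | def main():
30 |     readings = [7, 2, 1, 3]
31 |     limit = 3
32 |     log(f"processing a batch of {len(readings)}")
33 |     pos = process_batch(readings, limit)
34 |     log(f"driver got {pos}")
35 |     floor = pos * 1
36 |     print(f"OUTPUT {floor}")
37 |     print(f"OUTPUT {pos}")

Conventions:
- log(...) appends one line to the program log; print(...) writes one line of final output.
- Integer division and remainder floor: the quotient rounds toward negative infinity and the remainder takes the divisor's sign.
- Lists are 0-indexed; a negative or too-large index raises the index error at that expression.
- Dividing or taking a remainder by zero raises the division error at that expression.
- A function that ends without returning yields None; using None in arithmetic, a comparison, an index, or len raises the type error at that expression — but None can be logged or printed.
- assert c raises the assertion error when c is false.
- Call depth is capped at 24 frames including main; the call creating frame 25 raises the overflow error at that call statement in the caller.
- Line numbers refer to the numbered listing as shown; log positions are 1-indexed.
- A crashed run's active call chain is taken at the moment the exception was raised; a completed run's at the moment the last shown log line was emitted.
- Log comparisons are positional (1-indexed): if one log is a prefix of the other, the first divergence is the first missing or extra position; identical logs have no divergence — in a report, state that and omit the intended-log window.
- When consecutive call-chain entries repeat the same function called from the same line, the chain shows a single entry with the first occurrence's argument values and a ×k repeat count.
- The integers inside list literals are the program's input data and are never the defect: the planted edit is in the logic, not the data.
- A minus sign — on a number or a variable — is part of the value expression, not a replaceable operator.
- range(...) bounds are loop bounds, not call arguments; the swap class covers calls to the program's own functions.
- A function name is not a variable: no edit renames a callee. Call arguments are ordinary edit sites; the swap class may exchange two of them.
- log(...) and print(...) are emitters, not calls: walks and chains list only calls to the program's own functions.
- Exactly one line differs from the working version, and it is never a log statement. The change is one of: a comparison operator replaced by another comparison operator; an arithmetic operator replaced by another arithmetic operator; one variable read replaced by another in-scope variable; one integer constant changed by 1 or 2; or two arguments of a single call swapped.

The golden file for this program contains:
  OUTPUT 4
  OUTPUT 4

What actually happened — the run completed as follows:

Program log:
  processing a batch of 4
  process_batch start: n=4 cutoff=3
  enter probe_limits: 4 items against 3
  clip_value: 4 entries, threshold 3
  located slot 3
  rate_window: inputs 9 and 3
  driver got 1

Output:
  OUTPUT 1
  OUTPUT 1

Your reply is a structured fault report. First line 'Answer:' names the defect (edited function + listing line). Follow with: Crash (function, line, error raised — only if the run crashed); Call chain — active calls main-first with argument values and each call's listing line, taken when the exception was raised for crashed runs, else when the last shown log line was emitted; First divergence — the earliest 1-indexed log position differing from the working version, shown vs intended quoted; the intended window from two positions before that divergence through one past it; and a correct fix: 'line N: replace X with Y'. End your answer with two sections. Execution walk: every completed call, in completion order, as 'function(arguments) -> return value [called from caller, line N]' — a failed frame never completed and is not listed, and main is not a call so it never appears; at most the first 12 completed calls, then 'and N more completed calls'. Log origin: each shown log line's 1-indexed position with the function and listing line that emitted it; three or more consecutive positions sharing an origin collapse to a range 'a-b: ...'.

Answer: the defect is in rate_window at line 16.
Core observation: Log line 7 is where behavior first shows: 'driver got 1' appears instead of 'driver got 4'.
Call chain: main.
First divergence: position 7; shown 'driver got 1' vs intended 'driver got 4'.
Intended log window:
  5: located slot 3
  6: rate_window: inputs 9 and 3
  7: driver got 4
Execution walk:
  clip_value([7, 2, 1, 3], 3) -> 3  [called from probe_limits, line 9]
  probe_limits([7, 2, 1, 3], 3) -> 9  [called from process_batch, line 25]
  rate_window(9, 3) -> 1  [called from process_batch, line 27]
  process_batch([7, 2, 1, 3], 3) -> 1  [called from main, line 33]
Origin of each log line:
  1: emitted by main (line 32)
  2: emitted by process_batch (line 24)
  3: emitted by probe_limits (line 8)
  4: emitted by clip_value (line 2)
  5: emitted by probe_limits (line 10)
  6: emitted by rate_window (line 15)
  7: emitted by main (line 34)
A correct fix: line 16: replace `%` with `+`.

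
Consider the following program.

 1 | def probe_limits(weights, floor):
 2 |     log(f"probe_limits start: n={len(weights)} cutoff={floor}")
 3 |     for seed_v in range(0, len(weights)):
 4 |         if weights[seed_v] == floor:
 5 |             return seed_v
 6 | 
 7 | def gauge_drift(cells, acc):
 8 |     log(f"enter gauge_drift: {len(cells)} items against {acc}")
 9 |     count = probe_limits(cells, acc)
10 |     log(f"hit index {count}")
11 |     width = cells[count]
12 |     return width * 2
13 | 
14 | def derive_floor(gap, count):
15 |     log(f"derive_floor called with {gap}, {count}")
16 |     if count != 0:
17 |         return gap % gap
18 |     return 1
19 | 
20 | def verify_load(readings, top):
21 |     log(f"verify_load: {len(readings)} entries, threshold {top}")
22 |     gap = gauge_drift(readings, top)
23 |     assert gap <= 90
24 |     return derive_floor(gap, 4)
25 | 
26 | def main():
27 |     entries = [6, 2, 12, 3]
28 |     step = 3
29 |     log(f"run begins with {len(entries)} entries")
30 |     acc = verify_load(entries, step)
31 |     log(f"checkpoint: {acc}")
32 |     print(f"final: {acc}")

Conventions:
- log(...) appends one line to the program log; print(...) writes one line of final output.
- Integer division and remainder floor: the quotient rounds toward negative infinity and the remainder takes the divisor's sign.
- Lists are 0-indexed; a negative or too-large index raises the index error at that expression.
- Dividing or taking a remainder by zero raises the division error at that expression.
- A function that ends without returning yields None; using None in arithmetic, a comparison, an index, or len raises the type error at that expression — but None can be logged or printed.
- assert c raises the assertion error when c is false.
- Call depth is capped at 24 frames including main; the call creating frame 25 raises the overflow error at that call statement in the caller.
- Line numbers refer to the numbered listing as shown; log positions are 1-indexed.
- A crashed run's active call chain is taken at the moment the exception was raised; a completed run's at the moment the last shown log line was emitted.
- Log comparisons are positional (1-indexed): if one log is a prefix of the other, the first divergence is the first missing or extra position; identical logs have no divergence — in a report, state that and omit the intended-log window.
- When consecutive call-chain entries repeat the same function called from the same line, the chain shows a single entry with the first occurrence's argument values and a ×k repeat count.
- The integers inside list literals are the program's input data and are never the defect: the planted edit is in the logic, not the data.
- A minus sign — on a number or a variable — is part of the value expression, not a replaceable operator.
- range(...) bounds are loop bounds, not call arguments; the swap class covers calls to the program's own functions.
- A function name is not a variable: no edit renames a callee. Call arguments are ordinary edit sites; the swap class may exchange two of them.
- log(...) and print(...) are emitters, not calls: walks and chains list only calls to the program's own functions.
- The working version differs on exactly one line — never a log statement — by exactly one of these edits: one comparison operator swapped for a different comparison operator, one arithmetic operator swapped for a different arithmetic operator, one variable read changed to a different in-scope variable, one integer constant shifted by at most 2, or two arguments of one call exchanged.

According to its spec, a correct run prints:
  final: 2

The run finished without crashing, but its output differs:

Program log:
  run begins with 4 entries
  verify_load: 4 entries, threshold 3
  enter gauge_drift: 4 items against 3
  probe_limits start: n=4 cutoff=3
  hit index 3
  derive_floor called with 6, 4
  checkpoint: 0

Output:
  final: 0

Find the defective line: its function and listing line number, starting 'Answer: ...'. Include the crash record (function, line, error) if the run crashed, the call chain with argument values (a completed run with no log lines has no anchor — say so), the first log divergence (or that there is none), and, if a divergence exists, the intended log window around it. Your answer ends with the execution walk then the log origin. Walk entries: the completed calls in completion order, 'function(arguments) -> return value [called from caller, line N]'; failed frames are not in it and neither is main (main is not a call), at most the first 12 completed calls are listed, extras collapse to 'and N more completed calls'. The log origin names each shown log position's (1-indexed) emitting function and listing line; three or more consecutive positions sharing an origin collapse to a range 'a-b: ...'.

Answer: the defect is in derive_floor at line 17.
Key fact: The log first diverges at position 7: the faulty run prints 'checkpoint: 0' where the working version prints 'checkpoint: 2'.
Call chain: main.
First divergence: position 7; shown 'checkpoint: 0' vs intended 'checkpoint: 2'.
Intended log window:
  5: hit index 3
  6: derive_floor called with 6, 4
  7: checkpoint: 2
Execution walk:
  probe_limits([6, 2, 12, 3], 3) -> 3  [called from gauge_drift, line 9]
  gauge_drift([6, 2, 12, 3], 3) -> 6  [called from verify_load, line 22]
  derive_floor(6, 4) -> 0  [called from verify_load, line 24]
  verify_load([6, 2, 12, 3], 3) -> 0  [called from main, line 30]
Log line origins:
  1 — main, line 29
  2 — verify_load, line 21
  3 — gauge_drift, line 8
  4 — probe_limits, line 2
  5 — gauge_drift, line 10
  6 — derive_floor, line 15
  7 — main, line 31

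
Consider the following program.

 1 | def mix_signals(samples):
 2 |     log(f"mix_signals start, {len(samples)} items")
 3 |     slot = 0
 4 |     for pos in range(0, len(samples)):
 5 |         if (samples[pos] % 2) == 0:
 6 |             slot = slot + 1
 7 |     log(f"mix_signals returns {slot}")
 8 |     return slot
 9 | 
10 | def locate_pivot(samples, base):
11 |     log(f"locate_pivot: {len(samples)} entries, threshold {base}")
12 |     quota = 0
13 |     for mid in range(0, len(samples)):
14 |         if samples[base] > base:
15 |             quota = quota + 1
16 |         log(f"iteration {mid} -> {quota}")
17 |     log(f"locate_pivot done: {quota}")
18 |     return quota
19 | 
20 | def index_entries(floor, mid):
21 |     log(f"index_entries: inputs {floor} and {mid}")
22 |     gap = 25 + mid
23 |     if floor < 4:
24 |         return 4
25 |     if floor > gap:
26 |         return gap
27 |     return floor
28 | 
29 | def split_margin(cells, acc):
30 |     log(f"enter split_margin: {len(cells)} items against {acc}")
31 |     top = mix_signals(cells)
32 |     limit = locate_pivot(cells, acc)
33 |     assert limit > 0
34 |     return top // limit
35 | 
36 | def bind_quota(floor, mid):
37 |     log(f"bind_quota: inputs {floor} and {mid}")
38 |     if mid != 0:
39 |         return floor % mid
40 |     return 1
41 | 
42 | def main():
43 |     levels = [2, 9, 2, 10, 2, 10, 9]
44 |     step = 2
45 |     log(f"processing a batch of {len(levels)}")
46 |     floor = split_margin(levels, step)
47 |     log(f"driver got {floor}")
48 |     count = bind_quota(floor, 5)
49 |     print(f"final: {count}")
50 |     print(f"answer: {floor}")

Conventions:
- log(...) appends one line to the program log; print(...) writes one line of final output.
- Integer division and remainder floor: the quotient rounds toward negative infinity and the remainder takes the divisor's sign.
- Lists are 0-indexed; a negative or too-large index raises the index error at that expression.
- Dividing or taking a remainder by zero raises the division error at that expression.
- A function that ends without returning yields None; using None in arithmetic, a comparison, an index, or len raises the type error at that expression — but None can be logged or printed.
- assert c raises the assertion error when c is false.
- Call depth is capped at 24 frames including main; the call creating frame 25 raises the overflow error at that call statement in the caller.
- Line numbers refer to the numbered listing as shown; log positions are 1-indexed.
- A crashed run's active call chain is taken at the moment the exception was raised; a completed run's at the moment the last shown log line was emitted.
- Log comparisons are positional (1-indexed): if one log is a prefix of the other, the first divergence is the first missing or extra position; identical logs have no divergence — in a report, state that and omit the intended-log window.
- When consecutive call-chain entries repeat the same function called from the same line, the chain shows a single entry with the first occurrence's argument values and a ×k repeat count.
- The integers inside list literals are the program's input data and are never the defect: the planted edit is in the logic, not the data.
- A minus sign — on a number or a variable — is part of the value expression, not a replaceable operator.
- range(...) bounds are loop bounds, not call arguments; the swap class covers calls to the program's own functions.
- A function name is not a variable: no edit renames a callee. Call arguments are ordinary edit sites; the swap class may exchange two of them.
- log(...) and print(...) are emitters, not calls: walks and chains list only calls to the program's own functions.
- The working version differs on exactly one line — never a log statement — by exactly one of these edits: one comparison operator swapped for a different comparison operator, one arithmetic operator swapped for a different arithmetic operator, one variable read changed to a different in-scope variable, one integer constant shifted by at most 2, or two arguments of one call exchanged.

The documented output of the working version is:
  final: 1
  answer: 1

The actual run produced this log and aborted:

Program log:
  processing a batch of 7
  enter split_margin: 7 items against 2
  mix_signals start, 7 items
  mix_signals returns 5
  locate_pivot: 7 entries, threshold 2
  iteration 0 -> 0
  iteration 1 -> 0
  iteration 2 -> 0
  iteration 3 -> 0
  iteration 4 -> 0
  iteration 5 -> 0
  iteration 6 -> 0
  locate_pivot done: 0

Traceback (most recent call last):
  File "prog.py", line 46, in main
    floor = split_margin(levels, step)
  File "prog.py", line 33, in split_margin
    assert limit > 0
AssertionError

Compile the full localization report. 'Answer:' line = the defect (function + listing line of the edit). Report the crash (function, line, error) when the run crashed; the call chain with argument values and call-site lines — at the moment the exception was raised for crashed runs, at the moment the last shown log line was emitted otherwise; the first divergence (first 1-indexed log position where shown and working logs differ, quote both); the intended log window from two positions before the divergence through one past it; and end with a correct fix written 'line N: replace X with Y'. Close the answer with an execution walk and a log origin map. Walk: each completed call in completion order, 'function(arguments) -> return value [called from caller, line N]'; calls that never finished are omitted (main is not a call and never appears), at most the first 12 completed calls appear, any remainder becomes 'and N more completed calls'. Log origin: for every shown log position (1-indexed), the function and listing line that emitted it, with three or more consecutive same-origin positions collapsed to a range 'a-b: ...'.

Answer: the defect is in locate_pivot at line 14.
Key observation: Log line 7 is where behavior first shows: 'iteration 1 -> 0' appears instead of 'iteration 1 -> 1'.
Crash: split_margin, line 33, AssertionError.
Call chain: main -> split_margin([2, 9, 2, 10, 2, 10, 9], 2) (called at line 46).
First divergence: position 7 — the shown line 'iteration 1 -> 0' should read 'iteration 1 -> 1'.
Intended log window:
  5: locate_pivot: 7 entries, threshold 2
  6: iteration 0 -> 0
  7: iteration 1 -> 1
  8: iteration 2 -> 1
Execution walk:
  mix_signals([2, 9, 2, 10, 2, 10, 9]) -> 5  [called from split_margin, line 31]
  locate_pivot([2, 9, 2, 10, 2, 10, 9], 2) -> 0  [called from split_margin, line 32]
Log origins:
  1: emitted by main (line 45)
  2: emitted by split_margin (line 30)
  3: emitted by mix_signals (line 2)
  4: emitted by mix_signals (line 7)
  5: emitted by locate_pivot (line 11)
  6-12: emitted by locate_pivot (line 16)
  13: emitted by locate_pivot (line 17)
A correct fix: line 14: replace `samples[base]` with `samples[mid]`.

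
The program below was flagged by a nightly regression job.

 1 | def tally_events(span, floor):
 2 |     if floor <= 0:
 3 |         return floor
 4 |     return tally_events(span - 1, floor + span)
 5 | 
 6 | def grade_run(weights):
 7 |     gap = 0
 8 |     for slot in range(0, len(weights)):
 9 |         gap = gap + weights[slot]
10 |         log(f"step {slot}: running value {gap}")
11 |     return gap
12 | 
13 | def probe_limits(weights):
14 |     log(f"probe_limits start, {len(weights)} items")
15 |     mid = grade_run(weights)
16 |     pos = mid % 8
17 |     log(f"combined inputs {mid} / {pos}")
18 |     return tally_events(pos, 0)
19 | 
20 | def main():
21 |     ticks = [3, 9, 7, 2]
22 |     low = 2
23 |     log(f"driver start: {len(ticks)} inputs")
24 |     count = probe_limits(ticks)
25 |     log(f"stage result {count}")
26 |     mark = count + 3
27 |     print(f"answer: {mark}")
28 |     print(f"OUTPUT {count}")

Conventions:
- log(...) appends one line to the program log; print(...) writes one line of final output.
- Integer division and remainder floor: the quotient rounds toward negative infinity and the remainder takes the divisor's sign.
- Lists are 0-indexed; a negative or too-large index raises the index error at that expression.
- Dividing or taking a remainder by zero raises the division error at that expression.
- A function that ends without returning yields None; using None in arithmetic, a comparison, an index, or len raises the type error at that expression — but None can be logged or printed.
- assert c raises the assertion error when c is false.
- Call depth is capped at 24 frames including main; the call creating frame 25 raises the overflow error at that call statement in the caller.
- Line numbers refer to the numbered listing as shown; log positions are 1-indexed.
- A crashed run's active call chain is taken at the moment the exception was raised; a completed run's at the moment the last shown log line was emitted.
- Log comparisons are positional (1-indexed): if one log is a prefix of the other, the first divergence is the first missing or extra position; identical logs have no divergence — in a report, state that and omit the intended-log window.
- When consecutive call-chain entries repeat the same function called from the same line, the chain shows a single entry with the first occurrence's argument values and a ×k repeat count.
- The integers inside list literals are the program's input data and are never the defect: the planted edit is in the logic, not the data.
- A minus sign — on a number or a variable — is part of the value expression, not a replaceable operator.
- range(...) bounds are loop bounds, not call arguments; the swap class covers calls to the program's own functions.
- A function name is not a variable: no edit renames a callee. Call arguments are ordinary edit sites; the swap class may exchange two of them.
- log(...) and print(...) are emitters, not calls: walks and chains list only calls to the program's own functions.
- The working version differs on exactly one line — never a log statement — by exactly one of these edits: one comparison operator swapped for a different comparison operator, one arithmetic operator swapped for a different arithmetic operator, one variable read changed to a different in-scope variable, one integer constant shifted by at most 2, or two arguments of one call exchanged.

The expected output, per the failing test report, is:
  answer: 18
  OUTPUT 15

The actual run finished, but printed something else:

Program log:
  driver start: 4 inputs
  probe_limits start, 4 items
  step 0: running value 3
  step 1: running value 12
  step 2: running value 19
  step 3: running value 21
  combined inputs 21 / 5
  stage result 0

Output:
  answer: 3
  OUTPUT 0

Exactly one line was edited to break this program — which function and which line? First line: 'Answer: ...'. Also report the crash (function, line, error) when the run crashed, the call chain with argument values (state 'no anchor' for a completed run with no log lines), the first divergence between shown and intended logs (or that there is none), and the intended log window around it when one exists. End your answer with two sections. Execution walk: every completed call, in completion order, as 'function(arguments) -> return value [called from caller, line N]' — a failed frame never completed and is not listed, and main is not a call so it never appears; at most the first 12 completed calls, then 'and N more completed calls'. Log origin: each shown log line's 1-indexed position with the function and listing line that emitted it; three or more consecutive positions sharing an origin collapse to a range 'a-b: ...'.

Answer: the defect is in tally_events at line 2.
Key fact: Everything matches until log position 8, which reads 'stage result 0' in place of 'stage result 15'.
Call chain: main.
First divergence: position 8 — the shown line 'stage result 0' should read 'stage result 15'.
Intended log window:
  6: step 3: running value 21
  7: combined inputs 21 / 5
  8: stage result 15
Execution walk:
  grade_run([3, 9, 7, 2]) -> 21  [called from probe_limits, line 15]
  tally_events(5, 0) -> 0  [called from probe_limits, line 18]
  probe_limits([3, 9, 7, 2]) -> 0  [called from main, line 24]
Origin of each log line:
  1: from main, line 23
  2: from probe_limits, line 14
  3-6: from grade_run, line 10
  7: from probe_limits, line 17
  8: from main, line 25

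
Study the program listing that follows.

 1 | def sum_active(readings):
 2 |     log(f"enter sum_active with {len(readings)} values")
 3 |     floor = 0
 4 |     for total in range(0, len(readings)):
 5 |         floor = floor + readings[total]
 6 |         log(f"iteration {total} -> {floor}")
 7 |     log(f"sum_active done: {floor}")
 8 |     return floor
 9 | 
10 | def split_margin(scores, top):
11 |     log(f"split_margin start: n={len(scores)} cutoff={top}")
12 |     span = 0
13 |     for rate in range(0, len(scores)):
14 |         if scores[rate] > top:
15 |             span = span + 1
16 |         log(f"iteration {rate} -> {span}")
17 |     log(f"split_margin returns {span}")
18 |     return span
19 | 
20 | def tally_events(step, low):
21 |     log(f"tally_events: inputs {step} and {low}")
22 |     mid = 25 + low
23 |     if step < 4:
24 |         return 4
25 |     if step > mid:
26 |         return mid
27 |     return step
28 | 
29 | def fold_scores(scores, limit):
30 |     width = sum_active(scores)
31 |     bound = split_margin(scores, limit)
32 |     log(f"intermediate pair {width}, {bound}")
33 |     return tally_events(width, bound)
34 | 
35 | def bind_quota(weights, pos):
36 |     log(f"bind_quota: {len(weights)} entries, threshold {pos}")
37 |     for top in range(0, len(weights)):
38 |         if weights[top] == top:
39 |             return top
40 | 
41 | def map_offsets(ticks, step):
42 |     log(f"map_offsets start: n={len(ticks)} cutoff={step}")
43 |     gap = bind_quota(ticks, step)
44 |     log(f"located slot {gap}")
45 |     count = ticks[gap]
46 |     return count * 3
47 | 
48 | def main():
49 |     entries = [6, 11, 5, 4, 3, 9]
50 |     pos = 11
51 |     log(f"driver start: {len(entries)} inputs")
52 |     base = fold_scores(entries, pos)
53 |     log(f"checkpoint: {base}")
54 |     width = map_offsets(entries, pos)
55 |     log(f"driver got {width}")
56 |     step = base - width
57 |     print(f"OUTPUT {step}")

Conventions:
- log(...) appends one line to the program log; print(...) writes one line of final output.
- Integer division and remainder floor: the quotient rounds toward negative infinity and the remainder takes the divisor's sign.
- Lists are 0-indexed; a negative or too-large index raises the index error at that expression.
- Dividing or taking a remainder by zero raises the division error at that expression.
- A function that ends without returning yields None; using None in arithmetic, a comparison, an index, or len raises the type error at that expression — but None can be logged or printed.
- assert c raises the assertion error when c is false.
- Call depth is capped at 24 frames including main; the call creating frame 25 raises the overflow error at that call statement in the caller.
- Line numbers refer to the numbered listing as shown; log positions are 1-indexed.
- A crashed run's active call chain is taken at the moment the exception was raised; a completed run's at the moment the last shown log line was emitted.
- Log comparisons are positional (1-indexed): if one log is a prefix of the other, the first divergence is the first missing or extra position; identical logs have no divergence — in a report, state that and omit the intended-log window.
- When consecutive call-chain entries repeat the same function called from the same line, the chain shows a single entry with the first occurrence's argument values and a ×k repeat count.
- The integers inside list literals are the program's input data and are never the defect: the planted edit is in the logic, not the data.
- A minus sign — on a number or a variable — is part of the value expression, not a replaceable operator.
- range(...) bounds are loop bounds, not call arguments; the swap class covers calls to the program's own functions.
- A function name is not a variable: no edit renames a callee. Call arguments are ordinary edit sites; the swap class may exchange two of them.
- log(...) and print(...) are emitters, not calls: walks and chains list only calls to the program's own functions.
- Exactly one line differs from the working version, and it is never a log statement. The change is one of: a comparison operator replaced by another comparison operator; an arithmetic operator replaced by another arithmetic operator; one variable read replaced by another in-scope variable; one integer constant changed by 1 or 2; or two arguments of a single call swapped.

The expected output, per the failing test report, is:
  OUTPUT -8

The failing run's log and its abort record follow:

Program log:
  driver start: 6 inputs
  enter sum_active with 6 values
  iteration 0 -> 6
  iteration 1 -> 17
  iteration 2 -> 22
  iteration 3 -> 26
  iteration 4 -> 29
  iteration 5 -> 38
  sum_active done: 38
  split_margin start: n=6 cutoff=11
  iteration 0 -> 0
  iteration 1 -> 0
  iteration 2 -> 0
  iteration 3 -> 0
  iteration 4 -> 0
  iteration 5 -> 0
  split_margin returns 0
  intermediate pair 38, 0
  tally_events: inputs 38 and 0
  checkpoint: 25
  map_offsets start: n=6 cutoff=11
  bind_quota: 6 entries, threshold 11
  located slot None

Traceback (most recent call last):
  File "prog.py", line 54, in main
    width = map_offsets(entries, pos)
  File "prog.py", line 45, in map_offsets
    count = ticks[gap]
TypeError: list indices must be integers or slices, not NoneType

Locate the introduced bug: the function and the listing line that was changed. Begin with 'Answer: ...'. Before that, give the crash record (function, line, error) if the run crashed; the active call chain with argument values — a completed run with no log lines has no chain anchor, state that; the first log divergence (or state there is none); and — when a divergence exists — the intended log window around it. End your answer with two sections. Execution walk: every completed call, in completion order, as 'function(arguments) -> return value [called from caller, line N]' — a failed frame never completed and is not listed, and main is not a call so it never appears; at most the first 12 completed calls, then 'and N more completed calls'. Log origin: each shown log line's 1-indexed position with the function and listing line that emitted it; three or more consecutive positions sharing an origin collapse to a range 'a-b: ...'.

Answer: the defect is in bind_quota at line 38.
Key fact: The log first diverges at position 23: the faulty run prints 'located slot None' where the working version prints 'located slot 1'.
Crash: map_offsets, line 45, TypeError.
Call chain: main -> map_offsets([6, 11, 5, 4, 3, 9], 11) (called at line 54).
First divergence: position 23; shown 'located slot None' vs intended 'located slot 1'.
Intended log window:
  21: map_offsets start: n=6 cutoff=11
  22: bind_quota: 6 entries, threshold 11
  23: located slot 1
  24: driver got 33
Execution walk:
  sum_active([6, 11, 5, 4, 3, 9]) -> 38  [called from fold_scores, line 30]
  split_margin([6, 11, 5, 4, 3, 9], 11) -> 0  [called from fold_scores, line 31]
  tally_events(38, 0) -> 25  [called from fold_scores, line 33]
  fold_scores([6, 11, 5, 4, 3, 9], 11) -> 25  [called from main, line 52]
  bind_quota([6, 11, 5, 4, 3, 9], 11) -> None  [called from map_offsets, line 43]
Log origins:
  1: emitted by main (line 51)
  2: emitted by sum_active (line 2)
  3-8: emitted by sum_active (line 6)
  9: emitted by sum_active (line 7)
  10: emitted by split_margin (line 11)
  11-16: emitted by split_margin (line 16)
  17: emitted by split_margin (line 17)
  18: emitted by fold_scores (line 32)
  19: emitted by tally_events (line 21)
  20: emitted by main (line 53)
  21: emitted by map_offsets (line 42)
  22: emitted by bind_quota (line 36)
  23: emitted by map_offsets (line 44)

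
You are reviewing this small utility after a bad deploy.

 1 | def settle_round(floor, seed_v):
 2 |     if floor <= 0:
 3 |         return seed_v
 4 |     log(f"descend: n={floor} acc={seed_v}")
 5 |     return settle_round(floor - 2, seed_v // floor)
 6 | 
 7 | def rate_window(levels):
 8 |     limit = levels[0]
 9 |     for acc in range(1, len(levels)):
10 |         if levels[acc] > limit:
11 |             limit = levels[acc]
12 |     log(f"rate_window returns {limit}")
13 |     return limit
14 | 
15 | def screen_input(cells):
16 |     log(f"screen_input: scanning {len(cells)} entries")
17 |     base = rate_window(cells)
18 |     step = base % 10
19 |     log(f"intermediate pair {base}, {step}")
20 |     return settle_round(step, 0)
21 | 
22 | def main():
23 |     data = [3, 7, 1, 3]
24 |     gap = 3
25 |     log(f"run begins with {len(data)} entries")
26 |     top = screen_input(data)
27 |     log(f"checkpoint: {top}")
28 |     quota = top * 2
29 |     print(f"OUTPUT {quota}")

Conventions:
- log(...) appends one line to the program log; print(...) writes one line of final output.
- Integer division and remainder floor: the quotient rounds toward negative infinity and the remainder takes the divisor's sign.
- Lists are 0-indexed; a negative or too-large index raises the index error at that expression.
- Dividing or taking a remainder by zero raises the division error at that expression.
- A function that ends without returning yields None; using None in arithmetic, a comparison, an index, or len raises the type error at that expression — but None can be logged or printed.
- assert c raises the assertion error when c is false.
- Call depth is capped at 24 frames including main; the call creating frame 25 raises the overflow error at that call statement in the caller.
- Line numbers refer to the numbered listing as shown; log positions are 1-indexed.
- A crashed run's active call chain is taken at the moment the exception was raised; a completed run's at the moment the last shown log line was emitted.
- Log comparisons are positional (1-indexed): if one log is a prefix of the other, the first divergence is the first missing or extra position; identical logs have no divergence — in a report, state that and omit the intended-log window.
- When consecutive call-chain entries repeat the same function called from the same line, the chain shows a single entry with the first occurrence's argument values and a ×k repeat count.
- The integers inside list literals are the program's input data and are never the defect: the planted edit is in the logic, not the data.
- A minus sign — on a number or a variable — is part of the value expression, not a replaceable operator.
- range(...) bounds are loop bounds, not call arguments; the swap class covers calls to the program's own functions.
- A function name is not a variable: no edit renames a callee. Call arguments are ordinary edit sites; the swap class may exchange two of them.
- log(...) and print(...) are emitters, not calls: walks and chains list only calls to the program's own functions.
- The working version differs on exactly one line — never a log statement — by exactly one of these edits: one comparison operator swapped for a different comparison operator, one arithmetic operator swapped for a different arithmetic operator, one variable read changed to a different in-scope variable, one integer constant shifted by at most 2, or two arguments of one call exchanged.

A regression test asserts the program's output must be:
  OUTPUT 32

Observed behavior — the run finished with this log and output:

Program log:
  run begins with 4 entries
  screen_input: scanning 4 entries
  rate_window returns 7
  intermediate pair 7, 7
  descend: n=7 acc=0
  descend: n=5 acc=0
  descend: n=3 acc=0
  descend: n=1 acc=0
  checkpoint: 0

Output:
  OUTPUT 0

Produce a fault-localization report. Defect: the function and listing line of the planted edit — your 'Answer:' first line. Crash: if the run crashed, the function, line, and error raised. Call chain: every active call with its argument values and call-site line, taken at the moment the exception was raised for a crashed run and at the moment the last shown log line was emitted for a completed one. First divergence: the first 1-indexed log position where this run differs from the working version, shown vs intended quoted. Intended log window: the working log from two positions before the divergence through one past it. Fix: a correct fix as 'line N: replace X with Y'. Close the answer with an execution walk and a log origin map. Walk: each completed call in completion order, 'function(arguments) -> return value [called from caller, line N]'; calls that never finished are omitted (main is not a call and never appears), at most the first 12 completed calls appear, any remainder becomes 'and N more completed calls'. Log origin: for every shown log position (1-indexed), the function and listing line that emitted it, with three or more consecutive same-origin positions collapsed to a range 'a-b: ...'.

Answer: the defect is in settle_round at line 5.
The tell: Position 6 is the first bad log line: 'descend: n=5 acc=0' should read 'descend: n=5 acc=7'.
Call chain: main.
First divergence: position 6 — the shown line 'descend: n=5 acc=0' should read 'descend: n=5 acc=7'.
Intended log window:
  4: intermediate pair 7, 7
  5: descend: n=7 acc=0
  6: descend: n=5 acc=7
  7: descend: n=3 acc=12
Execution walk:
  rate_window([3, 7, 1, 3]) -> 7  [called from screen_input, line 17]
  settle_round(-1, 0) -> 0  [called from settle_round, line 5]
  settle_round(1, 0) -> 0  [called from settle_round, line 5]
  settle_round(3, 0) -> 0  [called from settle_round, line 5]
  settle_round(5, 0) -> 0  [called from settle_round, line 5]
  settle_round(7, 0) -> 0  [called from screen_input, line 20]
  screen_input([3, 7, 1, 3]) -> 0  [called from main, line 26]
Origin of each log line:
  1 — main, line 25
  2 — screen_input, line 16
  3 — rate_window, line 12
  4 — screen_input, line 19
  5-8 — settle_round, line 4
  9 — main, line 27
A correct fix: line 5: replace `//` with `+`.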